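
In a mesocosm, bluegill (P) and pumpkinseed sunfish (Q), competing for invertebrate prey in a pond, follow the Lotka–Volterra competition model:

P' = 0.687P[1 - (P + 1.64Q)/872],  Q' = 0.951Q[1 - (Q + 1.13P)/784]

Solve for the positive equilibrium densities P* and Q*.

P* ≈ 485, Q* ≈ 236

Setting both brackets to zero gives the nullclines P + 1.64Q = 872 and 1.13P + Q = 784.
Substituting Q = 784 - 1.13P into the first: P(1 - 1.64·1.13) = 872 - 1.64·784.
So P* = -414/-0.853 = 485, and then Q* = 784 - 1.13·485 = 236.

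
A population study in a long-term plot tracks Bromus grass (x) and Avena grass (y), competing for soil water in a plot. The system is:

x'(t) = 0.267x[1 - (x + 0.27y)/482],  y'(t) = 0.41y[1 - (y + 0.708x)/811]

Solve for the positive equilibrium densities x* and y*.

x* ≈ 325, y* ≈ 581

Setting both brackets to zero gives the nullclines x + 0.27y = 482 and 0.708x + y = 811.
Substituting y = 811 - 0.708x into the first: x(1 - 0.27·0.708) = 482 - 0.27·811.
So x* = 263/0.809 = 325, and then y* = 811 - 0.708·325 = 581.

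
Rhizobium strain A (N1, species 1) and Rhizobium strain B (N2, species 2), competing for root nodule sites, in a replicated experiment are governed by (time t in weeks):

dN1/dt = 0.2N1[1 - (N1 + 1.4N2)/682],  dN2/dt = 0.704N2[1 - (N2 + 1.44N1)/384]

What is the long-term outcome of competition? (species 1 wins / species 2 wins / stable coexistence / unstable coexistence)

species 1 excludes species 2

Compare the nullcline intercepts: K1/α12 = 682/1.4 = 487 > K2 = 384; K2/α21 = 384/1.44 = 267 < K1 = 682.
Since the inequalities point opposite ways, species 1 can invade but species 2 cannot.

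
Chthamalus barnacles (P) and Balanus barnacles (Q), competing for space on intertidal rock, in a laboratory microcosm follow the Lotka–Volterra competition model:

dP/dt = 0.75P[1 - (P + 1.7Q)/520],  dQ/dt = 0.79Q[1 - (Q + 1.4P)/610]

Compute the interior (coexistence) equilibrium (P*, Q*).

Setting both brackets to zero gives the nullclines P + 1.7Q = 520 and 1.4P + Q = 610.
Substituting Q = 610 - 1.4P into the first: P(1 - 1.7·1.4) = 520 - 1.7·610.
So P* = -517/-1.38 = 375, and then Q* = 610 - 1.4·375 = 85.5.

P* ≈ 375, Q* ≈ 85.5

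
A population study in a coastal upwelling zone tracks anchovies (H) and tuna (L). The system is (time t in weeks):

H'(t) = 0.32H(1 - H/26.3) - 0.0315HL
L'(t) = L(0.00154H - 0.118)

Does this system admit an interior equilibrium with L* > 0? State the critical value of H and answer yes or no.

Threshold H = 76.6; K < 76.6, so no, the predator goes extinct.

The predator equation gives dL/dt > 0 only when H > 0.118/0.00154 = 76.6.
Without the predator, H → K = 26.3. Since 26.3 < 76.6, the predator cannot invade.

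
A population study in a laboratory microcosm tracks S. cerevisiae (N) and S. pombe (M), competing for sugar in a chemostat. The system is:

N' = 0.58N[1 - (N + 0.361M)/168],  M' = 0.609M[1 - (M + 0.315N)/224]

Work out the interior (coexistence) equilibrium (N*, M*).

N* ≈ 98.3, M* ≈ 193

Setting both brackets to zero gives the nullclines N + 0.361M = 168 and 0.315N + M = 224.
Substituting M = 224 - 0.315N into the first: N(1 - 0.361·0.315) = 168 - 0.361·224.
So N* = 87.1/0.886 = 98.3, and then M* = 224 - 0.315·98.3 = 193.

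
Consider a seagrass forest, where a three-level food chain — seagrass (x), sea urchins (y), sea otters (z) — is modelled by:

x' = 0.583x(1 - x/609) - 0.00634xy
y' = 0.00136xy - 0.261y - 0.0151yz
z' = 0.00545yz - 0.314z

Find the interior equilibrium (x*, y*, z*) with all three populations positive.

x* ≈ 227, y* ≈ 57.6, z* ≈ 3.2

From dz/dt = 0: 0.00545y* = 0.314, so y* = 57.6.
From dx/dt = 0: 0.583(1 - x*/609) = 0.00634·57.6, giving x* = 609·(1 - 0.627) = 227.
From dy/dt = 0: 0.00136·227 - 0.261 = 0.0151z*, so z* = 0.0483/0.0151 = 3.2.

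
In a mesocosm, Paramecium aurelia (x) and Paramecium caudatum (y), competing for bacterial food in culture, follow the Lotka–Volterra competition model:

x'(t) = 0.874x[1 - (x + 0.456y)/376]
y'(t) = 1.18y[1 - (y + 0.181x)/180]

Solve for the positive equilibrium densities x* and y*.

Setting both brackets to zero gives the nullclines x + 0.456y = 376 and 0.181x + y = 180.
Substituting y = 180 - 0.181x into the first: x(1 - 0.456·0.181) = 376 - 0.456·180.
So x* = 294/0.917 = 320, and then y* = 180 - 0.181·320 = 122.

x* ≈ 320, y* ≈ 122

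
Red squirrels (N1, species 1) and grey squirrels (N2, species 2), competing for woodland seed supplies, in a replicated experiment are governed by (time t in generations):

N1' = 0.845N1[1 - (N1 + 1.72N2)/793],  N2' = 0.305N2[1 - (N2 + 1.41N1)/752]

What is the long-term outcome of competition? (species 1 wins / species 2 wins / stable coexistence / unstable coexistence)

unstable coexistence (outcome depends on initial conditions)

Compare the nullcline intercepts: K1/α12 = 793/1.72 = 461 < K2 = 752; K2/α21 = 752/1.41 = 533 < K1 = 793.
Since both are reversed, neither can invade when rare; the interior point is a saddle.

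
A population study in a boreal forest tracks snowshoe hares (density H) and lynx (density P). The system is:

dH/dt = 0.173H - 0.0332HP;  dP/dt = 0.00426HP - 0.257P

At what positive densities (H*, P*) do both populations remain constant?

H* ≈ 60.3, P* ≈ 5.21

Set dP/dt = 0 with P > 0: 0.00426H - 0.257 = 0, so H* = 0.257/0.00426 = 60.3.
Set dH/dt = 0 with H > 0: 0.173 - 0.0332P = 0, so P* = 0.173/0.0332 = 5.21.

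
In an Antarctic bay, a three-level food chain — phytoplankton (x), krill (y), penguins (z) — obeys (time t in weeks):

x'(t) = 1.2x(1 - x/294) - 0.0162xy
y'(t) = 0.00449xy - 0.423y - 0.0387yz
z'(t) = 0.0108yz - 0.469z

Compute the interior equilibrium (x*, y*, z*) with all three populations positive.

From dz/dt = 0: 0.0108y* = 0.469, so y* = 43.4.
From dx/dt = 0: 1.2(1 - x*/294) = 0.0162·43.4, giving x* = 294·(1 - 0.586) = 122.
From dy/dt = 0: 0.00449·122 - 0.423 = 0.0387z*, so z* = 0.123/0.0387 = 3.18.

x* ≈ 122, y* ≈ 43.4, z* ≈ 3.18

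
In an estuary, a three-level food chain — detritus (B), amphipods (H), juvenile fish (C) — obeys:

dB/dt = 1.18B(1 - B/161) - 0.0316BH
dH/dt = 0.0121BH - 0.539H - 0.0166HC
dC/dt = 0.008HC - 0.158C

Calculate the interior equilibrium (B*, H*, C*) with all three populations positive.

B* ≈ 75.8, H* ≈ 19.8, C* ≈ 22.8

From dC/dt = 0: 0.008H* = 0.158, so H* = 19.8.
From dB/dt = 0: 1.18(1 - B*/161) = 0.0316·19.8, giving B* = 161·(1 - 0.529) = 75.8.
From dH/dt = 0: 0.0121·75.8 - 0.539 = 0.0166C*, so C* = 0.379/0.0166 = 22.8.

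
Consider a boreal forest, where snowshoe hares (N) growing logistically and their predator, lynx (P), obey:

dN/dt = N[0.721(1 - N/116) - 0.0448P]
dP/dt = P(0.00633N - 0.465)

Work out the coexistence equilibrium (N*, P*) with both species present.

From dP/dt = 0 with P > 0: 0.00633N* = 0.465, so N* = 73.5.
Substitute into dN/dt = 0: 0.721(1 - 73.5/116) = 0.0448P*.
The bracket is 0.367, giving P* = 0.264/0.0448 = 5.9.

N* ≈ 73.5, P* ≈ 5.9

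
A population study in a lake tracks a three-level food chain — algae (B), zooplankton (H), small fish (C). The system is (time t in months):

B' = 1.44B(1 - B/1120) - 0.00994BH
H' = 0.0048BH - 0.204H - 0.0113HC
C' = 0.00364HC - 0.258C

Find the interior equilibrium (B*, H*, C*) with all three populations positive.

B* ≈ 572, H* ≈ 70.9, C* ≈ 225

From dC/dt = 0: 0.00364H* = 0.258, so H* = 70.9.
From dB/dt = 0: 1.44(1 - B*/1120) = 0.00994·70.9, giving B* = 1120·(1 - 0.489) = 572.
From dH/dt = 0: 0.0048·572 - 0.204 = 0.0113C*, so C* = 2.54/0.0113 = 225.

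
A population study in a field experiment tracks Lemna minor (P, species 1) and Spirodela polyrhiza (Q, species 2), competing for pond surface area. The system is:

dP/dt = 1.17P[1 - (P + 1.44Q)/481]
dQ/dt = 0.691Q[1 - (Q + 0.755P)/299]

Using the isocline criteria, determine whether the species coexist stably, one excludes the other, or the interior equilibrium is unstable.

species 1 excludes species 2

Compare the nullcline intercepts: K1/α12 = 481/1.44 = 334 > K2 = 299; K2/α21 = 299/0.755 = 396 < K1 = 481.
Since the inequalities point opposite ways, species 1 can invade but species 2 cannot.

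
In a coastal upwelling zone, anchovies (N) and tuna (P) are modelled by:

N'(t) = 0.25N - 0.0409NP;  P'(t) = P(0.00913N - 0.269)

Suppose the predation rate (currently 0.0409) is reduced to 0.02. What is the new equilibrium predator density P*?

P* ≈ 12.5

At the interior fixed point, setting dN/dt = 0 with N > 0 fixes P* = (prey growth rate)/(NP coefficient) — independent of the other coefficients.
With the change, P* = 0.25/0.02 = 12.5; it rises from 6.11.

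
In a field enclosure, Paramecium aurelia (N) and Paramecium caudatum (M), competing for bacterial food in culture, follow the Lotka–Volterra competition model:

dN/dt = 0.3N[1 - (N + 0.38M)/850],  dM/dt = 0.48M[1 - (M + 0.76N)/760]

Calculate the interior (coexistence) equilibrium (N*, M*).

Setting both brackets to zero gives the nullclines N + 0.38M = 850 and 0.76N + M = 760.
Substituting M = 760 - 0.76N into the first: N(1 - 0.38·0.76) = 850 - 0.38·760.
So N* = 561/0.711 = 789, and then M* = 760 - 0.76·789 = 160.

N* ≈ 789, M* ≈ 160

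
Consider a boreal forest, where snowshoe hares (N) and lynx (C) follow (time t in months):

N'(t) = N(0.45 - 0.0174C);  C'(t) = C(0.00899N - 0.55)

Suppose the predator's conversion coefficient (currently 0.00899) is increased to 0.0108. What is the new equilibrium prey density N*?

At the interior fixed point, setting dC/dt = 0 with C > 0 fixes N* = (predator death rate)/(NC coefficient) — independent of the other coefficients.
With the change, N* = 0.55/0.0108 = 50.9; it falls from 61.2.

N* ≈ 50.9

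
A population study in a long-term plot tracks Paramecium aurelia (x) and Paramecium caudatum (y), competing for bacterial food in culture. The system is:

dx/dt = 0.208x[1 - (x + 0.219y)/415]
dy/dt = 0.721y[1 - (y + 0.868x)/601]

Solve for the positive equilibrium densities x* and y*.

x* ≈ 350, y* ≈ 297

Setting both brackets to zero gives the nullclines x + 0.219y = 415 and 0.868x + y = 601.
Substituting y = 601 - 0.868x into the first: x(1 - 0.219·0.868) = 415 - 0.219·601.
So x* = 283/0.81 = 350, and then y* = 601 - 0.868·350 = 297.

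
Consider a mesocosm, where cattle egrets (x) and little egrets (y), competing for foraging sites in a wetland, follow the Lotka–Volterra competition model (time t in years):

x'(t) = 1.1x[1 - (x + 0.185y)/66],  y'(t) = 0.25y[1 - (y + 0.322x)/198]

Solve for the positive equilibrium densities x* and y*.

x* ≈ 31.2, y* ≈ 188

Setting both brackets to zero gives the nullclines x + 0.185y = 66 and 0.322x + y = 198.
Substituting y = 198 - 0.322x into the first: x(1 - 0.185·0.322) = 66 - 0.185·198.
So x* = 29.4/0.94 = 31.2, and then y* = 198 - 0.322·31.2 = 188.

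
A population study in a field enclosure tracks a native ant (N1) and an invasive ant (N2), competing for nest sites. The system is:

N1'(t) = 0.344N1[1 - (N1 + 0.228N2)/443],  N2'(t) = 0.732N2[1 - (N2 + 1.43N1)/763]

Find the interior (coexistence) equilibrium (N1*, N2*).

N1* ≈ 399, N2* ≈ 192

Setting both brackets to zero gives the nullclines N1 + 0.228N2 = 443 and 1.43N1 + N2 = 763.
Substituting N2 = 763 - 1.43N1 into the first: N1(1 - 0.228·1.43) = 443 - 0.228·763.
So N1* = 269/0.674 = 399, and then N2* = 763 - 1.43·399 = 192.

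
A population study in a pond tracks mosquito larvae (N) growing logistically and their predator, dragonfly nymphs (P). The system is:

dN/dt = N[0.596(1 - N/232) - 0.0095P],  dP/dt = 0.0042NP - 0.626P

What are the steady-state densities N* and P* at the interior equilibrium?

N* ≈ 149, P* ≈ 22.4

From dP/dt = 0 with P > 0: 0.0042N* = 0.626, so N* = 149.
Substitute into dN/dt = 0: 0.596(1 - 149/232) = 0.0095P*.
The bracket is 0.358, giving P* = 0.213/0.0095 = 22.4.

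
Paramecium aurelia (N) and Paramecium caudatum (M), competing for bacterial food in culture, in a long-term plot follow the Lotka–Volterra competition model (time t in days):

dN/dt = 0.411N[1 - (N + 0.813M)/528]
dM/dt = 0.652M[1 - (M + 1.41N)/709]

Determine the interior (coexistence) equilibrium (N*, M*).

Setting both brackets to zero gives the nullclines N + 0.813M = 528 and 1.41N + M = 709.
Substituting M = 709 - 1.41N into the first: N(1 - 0.813·1.41) = 528 - 0.813·709.
So N* = -48.4/-0.146 = 331, and then M* = 709 - 1.41·331 = 242.

N* ≈ 331, M* ≈ 242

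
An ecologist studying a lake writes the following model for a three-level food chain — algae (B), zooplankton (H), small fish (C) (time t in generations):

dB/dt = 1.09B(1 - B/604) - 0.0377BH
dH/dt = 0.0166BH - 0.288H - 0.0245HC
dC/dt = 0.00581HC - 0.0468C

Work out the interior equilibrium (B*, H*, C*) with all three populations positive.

From dC/dt = 0: 0.00581H* = 0.0468, so H* = 8.06.
From dB/dt = 0: 1.09(1 - B*/604) = 0.0377·8.06, giving B* = 604·(1 - 0.279) = 436.
From dH/dt = 0: 0.0166·436 - 0.288 = 0.0245C*, so C* = 6.95/0.0245 = 283.

B* ≈ 436, H* ≈ 8.06, C* ≈ 283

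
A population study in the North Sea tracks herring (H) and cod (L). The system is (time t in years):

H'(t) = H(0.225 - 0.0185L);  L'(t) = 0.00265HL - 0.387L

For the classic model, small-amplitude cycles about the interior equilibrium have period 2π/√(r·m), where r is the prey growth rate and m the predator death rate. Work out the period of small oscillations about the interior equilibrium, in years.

T ≈ 21.3 years

Here r = 0.225 and m = 0.387, so r·m = 0.0871.
ω = √0.0871 = 0.295 per year, hence T = 2π/ω ≈ 21.3 years.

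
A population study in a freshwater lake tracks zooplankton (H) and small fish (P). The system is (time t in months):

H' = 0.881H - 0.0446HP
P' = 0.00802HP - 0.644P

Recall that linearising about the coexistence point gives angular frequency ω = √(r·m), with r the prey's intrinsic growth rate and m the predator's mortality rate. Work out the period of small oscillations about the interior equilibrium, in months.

T ≈ 8.34 months

Here r = 0.881 and m = 0.644, so r·m = 0.567.
ω = √0.567 = 0.753 per month, hence T = 2π/ω ≈ 8.34 months.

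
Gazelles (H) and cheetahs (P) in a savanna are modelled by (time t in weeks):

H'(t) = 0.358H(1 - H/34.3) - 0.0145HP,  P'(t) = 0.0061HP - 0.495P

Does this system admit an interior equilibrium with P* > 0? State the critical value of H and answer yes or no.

The predator equation gives dP/dt > 0 only when H > 0.495/0.0061 = 81.1.
Without the predator, H → K = 34.3. Since 34.3 < 81.1, the predator cannot invade.

Threshold H = 81.1; K < 81.1, so no, the predator goes extinct.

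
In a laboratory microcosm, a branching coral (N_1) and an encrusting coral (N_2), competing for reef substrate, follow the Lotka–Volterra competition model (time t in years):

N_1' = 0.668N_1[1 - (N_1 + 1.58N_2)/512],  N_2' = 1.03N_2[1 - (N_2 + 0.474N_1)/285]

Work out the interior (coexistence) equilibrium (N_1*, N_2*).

Setting both brackets to zero gives the nullclines N_1 + 1.58N_2 = 512 and 0.474N_1 + N_2 = 285.
Substituting N_2 = 285 - 0.474N_1 into the first: N_1(1 - 1.58·0.474) = 512 - 1.58·285.
So N_1* = 61.7/0.251 = 246, and then N_2* = 285 - 0.474·246 = 169.

N_1* ≈ 246, N_2* ≈ 169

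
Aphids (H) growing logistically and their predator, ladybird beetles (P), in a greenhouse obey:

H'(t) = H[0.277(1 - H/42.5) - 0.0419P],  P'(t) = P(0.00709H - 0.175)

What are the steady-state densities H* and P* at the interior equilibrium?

H* ≈ 24.7, P* ≈ 2.77

From dP/dt = 0 with P > 0: 0.00709H* = 0.175, so H* = 24.7.
Substitute into dH/dt = 0: 0.277(1 - 24.7/42.5) = 0.0419P*.
The bracket is 0.419, giving P* = 0.116/0.0419 = 2.77.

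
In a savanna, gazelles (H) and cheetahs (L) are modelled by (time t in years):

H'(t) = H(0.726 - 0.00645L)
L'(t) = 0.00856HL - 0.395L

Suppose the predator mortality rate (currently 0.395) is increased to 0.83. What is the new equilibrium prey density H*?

At the interior fixed point, setting dL/dt = 0 with L > 0 fixes H* = (predator death rate)/(HL coefficient) — independent of the other coefficients.
With the change, H* = 0.83/0.00856 = 97; it rises from 46.1.

H* ≈ 97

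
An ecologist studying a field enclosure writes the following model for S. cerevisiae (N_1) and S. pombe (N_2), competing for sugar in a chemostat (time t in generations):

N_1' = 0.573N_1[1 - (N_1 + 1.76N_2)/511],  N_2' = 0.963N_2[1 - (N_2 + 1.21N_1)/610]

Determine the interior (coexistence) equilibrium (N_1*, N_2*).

N_1* ≈ 498, N_2* ≈ 7.36

Setting both brackets to zero gives the nullclines N_1 + 1.76N_2 = 511 and 1.21N_1 + N_2 = 610.
Substituting N_2 = 610 - 1.21N_1 into the first: N_1(1 - 1.76·1.21) = 511 - 1.76·610.
So N_1* = -563/-1.13 = 498, and then N_2* = 610 - 1.21·498 = 7.36.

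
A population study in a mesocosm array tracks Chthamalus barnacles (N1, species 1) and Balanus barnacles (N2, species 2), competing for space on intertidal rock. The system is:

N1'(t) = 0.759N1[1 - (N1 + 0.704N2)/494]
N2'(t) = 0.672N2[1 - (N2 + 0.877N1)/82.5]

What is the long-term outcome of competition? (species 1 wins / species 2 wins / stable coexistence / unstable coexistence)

species 1 excludes species 2

Compare the nullcline intercepts: K1/α12 = 494/0.704 = 702 > K2 = 82.5; K2/α21 = 82.5/0.877 = 94.1 < K1 = 494.
Since the inequalities point opposite ways, species 1 can invade but species 2 cannot.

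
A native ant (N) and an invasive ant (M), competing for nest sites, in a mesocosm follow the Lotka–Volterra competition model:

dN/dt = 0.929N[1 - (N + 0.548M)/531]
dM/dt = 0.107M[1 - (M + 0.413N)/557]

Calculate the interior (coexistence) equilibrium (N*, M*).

N* ≈ 292, M* ≈ 436

Setting both brackets to zero gives the nullclines N + 0.548M = 531 and 0.413N + M = 557.
Substituting M = 557 - 0.413N into the first: N(1 - 0.548·0.413) = 531 - 0.548·557.
So N* = 226/0.774 = 292, and then M* = 557 - 0.413·292 = 436.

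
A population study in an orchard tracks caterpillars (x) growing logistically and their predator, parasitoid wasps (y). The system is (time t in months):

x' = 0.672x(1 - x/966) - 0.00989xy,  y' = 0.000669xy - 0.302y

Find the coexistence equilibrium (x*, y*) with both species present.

x* ≈ 451, y* ≈ 36.2

From dy/dt = 0 with y > 0: 0.000669x* = 0.302, so x* = 451.
Substitute into dx/dt = 0: 0.672(1 - 451/966) = 0.00989y*.
The bracket is 0.533, giving y* = 0.358/0.00989 = 36.2.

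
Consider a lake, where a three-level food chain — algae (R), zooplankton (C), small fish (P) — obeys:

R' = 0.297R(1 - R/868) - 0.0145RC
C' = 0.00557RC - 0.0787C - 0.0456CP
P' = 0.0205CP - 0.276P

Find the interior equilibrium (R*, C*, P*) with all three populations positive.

From dP/dt = 0: 0.0205C* = 0.276, so C* = 13.5.
From dR/dt = 0: 0.297(1 - R*/868) = 0.0145·13.5, giving R* = 868·(1 - 0.657) = 297.
From dC/dt = 0: 0.00557·297 - 0.0787 = 0.0456P*, so P* = 1.58/0.0456 = 34.6.

R* ≈ 297, C* ≈ 13.5, P* ≈ 34.6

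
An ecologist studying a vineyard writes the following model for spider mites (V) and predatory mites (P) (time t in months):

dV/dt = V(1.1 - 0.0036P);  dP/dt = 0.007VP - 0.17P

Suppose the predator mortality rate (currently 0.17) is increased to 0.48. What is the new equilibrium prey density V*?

V* ≈ 68.6

At the interior fixed point, setting dP/dt = 0 with P > 0 fixes V* = (predator death rate)/(VP coefficient) — independent of the other coefficients.
With the change, V* = 0.48/0.007 = 68.6; it rises from 24.3.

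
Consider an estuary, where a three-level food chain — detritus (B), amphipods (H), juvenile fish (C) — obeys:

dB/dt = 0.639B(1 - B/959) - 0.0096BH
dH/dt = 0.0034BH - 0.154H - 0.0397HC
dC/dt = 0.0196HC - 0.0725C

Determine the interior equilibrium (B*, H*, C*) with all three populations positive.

From dC/dt = 0: 0.0196H* = 0.0725, so H* = 3.7.
From dB/dt = 0: 0.639(1 - B*/959) = 0.0096·3.7, giving B* = 959·(1 - 0.0556) = 906.
From dH/dt = 0: 0.0034·906 - 0.154 = 0.0397C*, so C* = 2.93/0.0397 = 73.7.

B* ≈ 906, H* ≈ 3.7, C* ≈ 73.7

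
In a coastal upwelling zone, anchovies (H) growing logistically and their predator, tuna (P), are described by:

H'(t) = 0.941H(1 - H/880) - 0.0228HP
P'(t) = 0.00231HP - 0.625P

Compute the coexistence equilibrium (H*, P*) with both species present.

From dP/dt = 0 with P > 0: 0.00231H* = 0.625, so H* = 271.
Substitute into dH/dt = 0: 0.941(1 - 271/880) = 0.0228P*.
The bracket is 0.693, giving P* = 0.652/0.0228 = 28.6.

H* ≈ 271, P* ≈ 28.6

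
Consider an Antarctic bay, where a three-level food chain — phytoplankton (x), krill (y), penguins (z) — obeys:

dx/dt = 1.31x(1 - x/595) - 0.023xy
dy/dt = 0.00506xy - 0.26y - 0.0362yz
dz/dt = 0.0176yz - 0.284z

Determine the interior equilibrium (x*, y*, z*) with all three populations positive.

x* ≈ 426, y* ≈ 16.1, z* ≈ 52.4

From dz/dt = 0: 0.0176y* = 0.284, so y* = 16.1.
From dx/dt = 0: 1.31(1 - x*/595) = 0.023·16.1, giving x* = 595·(1 - 0.283) = 426.
From dy/dt = 0: 0.00506·426 - 0.26 = 0.0362z*, so z* = 1.9/0.0362 = 52.4.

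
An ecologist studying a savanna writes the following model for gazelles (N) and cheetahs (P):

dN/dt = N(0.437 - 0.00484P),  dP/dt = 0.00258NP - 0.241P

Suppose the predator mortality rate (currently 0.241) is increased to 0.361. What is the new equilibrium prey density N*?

N* ≈ 140

At the interior fixed point, setting dP/dt = 0 with P > 0 fixes N* = (predator death rate)/(NP coefficient) — independent of the other coefficients.
With the change, N* = 0.361/0.00258 = 140; it rises from 93.4.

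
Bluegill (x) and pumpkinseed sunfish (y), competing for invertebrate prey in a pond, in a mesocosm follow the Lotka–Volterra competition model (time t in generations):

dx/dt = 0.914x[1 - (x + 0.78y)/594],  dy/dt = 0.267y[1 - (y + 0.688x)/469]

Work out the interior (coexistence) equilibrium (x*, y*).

Setting both brackets to zero gives the nullclines x + 0.78y = 594 and 0.688x + y = 469.
Substituting y = 469 - 0.688x into the first: x(1 - 0.78·0.688) = 594 - 0.78·469.
So x* = 228/0.463 = 492, and then y* = 469 - 0.688·492 = 130.

x* ≈ 492, y* ≈ 130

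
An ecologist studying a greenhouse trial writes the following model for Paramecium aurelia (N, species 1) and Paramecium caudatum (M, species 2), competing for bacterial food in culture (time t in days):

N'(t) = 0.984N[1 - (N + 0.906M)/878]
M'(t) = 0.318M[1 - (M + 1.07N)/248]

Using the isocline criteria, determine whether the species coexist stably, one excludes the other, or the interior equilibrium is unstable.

Compare the nullcline intercepts: K1/α12 = 878/0.906 = 969 > K2 = 248; K2/α21 = 248/1.07 = 232 < K1 = 878.
Since the inequalities point opposite ways, species 1 can invade but species 2 cannot.

species 1 excludes species 2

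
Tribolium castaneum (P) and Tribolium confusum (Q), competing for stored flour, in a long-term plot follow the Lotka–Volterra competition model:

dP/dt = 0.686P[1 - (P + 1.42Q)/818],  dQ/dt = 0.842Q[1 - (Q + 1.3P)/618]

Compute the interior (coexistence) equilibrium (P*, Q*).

Setting both brackets to zero gives the nullclines P + 1.42Q = 818 and 1.3P + Q = 618.
Substituting Q = 618 - 1.3P into the first: P(1 - 1.42·1.3) = 818 - 1.42·618.
So P* = -59.6/-0.846 = 70.4, and then Q* = 618 - 1.3·70.4 = 526.

P* ≈ 70.4, Q* ≈ 526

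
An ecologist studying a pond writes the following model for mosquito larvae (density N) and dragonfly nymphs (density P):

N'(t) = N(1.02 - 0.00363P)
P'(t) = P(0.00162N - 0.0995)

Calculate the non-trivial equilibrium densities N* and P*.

Set dP/dt = 0 with P > 0: 0.00162N - 0.0995 = 0, so N* = 0.0995/0.00162 = 61.4.
Set dN/dt = 0 with N > 0: 1.02 - 0.00363P = 0, so P* = 1.02/0.00363 = 281.

N* ≈ 61.4, P* ≈ 281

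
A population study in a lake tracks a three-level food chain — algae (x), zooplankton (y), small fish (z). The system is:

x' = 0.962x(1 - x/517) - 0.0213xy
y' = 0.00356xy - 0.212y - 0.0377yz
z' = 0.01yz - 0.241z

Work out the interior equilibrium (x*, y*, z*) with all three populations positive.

x* ≈ 241, y* ≈ 24.1, z* ≈ 17.1

From dz/dt = 0: 0.01y* = 0.241, so y* = 24.1.
From dx/dt = 0: 0.962(1 - x*/517) = 0.0213·24.1, giving x* = 517·(1 - 0.534) = 241.
From dy/dt = 0: 0.00356·241 - 0.212 = 0.0377z*, so z* = 0.646/0.0377 = 17.1.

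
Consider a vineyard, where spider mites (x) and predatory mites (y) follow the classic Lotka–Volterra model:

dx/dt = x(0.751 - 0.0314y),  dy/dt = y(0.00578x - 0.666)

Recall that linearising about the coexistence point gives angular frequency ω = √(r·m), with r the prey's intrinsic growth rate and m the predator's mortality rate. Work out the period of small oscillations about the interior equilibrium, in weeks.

T ≈ 8.88 weeks

Here r = 0.751 and m = 0.666, so r·m = 0.5.
ω = √0.5 = 0.707 per week, hence T = 2π/ω ≈ 8.88 weeks.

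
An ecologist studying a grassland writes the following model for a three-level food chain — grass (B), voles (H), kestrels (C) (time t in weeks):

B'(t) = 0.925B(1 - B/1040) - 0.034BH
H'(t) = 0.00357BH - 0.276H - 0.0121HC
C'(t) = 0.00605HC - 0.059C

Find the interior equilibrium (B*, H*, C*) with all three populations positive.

From dC/dt = 0: 0.00605H* = 0.059, so H* = 9.75.
From dB/dt = 0: 0.925(1 - B*/1040) = 0.034·9.75, giving B* = 1040·(1 - 0.358) = 667.
From dH/dt = 0: 0.00357·667 - 0.276 = 0.0121C*, so C* = 2.11/0.0121 = 174.

B* ≈ 667, H* ≈ 9.75, C* ≈ 174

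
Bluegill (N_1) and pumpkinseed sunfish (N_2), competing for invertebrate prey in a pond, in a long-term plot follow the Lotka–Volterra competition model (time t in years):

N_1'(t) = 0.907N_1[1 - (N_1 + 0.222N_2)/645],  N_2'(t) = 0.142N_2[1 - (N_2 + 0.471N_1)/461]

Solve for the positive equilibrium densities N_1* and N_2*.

Setting both brackets to zero gives the nullclines N_1 + 0.222N_2 = 645 and 0.471N_1 + N_2 = 461.
Substituting N_2 = 461 - 0.471N_1 into the first: N_1(1 - 0.222·0.471) = 645 - 0.222·461.
So N_1* = 543/0.895 = 606, and then N_2* = 461 - 0.471·606 = 176.

N_1* ≈ 606, N_2* ≈ 176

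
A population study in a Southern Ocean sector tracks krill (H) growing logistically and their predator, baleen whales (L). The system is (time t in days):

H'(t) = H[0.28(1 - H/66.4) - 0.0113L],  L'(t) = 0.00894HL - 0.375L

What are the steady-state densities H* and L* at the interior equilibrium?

H* ≈ 41.9, L* ≈ 9.13

From dL/dt = 0 with L > 0: 0.00894H* = 0.375, so H* = 41.9.
Substitute into dH/dt = 0: 0.28(1 - 41.9/66.4) = 0.0113L*.
The bracket is 0.368, giving L* = 0.103/0.0113 = 9.13.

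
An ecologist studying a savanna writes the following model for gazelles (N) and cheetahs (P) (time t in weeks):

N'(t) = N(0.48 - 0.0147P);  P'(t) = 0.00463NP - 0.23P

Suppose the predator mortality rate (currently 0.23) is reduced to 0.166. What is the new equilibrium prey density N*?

At the interior fixed point, setting dP/dt = 0 with P > 0 fixes N* = (predator death rate)/(NP coefficient) — independent of the other coefficients.
With the change, N* = 0.166/0.00463 = 35.9; it falls from 49.7.

N* ≈ 35.9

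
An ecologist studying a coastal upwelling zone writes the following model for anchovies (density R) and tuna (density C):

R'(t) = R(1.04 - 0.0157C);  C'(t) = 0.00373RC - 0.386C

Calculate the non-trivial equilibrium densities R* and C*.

Set dC/dt = 0 with C > 0: 0.00373R - 0.386 = 0, so R* = 0.386/0.00373 = 103.
Set dR/dt = 0 with R > 0: 1.04 - 0.0157C = 0, so C* = 1.04/0.0157 = 66.2.

R* ≈ 103, C* ≈ 66.2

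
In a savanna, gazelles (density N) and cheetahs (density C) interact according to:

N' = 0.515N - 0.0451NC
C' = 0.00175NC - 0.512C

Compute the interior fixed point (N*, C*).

N* ≈ 293, C* ≈ 11.4

Set dC/dt = 0 with C > 0: 0.00175N - 0.512 = 0, so N* = 0.512/0.00175 = 293.
Set dN/dt = 0 with N > 0: 0.515 - 0.0451C = 0, so C* = 0.515/0.0451 = 11.4.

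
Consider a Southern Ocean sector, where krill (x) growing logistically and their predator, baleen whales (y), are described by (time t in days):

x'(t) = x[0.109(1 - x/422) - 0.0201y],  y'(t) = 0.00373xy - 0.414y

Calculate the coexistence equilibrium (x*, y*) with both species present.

x* ≈ 111, y* ≈ 4

From dy/dt = 0 with y > 0: 0.00373x* = 0.414, so x* = 111.
Substitute into dx/dt = 0: 0.109(1 - 111/422) = 0.0201y*.
The bracket is 0.737, giving y* = 0.0803/0.0201 = 4.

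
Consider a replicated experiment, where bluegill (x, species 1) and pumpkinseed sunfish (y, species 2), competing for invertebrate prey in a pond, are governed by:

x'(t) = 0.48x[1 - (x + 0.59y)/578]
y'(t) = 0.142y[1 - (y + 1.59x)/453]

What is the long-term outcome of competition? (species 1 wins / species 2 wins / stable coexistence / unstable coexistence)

species 1 excludes species 2

Compare the nullcline intercepts: K1/α12 = 578/0.59 = 980 > K2 = 453; K2/α21 = 453/1.59 = 285 < K1 = 578.
Since the inequalities point opposite ways, species 1 can invade but species 2 cannot.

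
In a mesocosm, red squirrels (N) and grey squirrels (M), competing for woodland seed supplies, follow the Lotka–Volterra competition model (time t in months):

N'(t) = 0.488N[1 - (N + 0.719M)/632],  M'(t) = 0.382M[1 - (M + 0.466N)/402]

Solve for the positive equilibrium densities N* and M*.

N* ≈ 516, M* ≈ 162

Setting both brackets to zero gives the nullclines N + 0.719M = 632 and 0.466N + M = 402.
Substituting M = 402 - 0.466N into the first: N(1 - 0.719·0.466) = 632 - 0.719·402.
So N* = 343/0.665 = 516, and then M* = 402 - 0.466·516 = 162.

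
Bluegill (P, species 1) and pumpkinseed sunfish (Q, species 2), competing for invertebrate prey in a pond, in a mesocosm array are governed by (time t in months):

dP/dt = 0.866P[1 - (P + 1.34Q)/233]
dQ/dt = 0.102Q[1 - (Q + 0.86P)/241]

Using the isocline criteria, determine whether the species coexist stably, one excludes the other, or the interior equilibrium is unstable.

species 2 excludes species 1

Compare the nullcline intercepts: K1/α12 = 233/1.34 = 174 < K2 = 241; K2/α21 = 241/0.86 = 280 > K1 = 233.
Since the inequalities point opposite ways, species 2 can invade but species 1 cannot.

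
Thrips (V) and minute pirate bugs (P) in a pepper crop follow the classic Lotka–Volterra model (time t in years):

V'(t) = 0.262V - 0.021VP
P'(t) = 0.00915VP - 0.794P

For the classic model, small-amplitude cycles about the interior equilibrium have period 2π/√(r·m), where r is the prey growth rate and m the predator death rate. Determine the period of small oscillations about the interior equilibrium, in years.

Here r = 0.262 and m = 0.794, so r·m = 0.208.
ω = √0.208 = 0.456 per year, hence T = 2π/ω ≈ 13.8 years.

T ≈ 13.8 years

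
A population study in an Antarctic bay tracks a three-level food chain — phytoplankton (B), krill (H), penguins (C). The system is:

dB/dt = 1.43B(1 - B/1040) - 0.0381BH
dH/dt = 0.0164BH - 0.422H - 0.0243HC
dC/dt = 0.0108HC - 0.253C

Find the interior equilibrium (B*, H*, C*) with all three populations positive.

From dC/dt = 0: 0.0108H* = 0.253, so H* = 23.4.
From dB/dt = 0: 1.43(1 - B*/1040) = 0.0381·23.4, giving B* = 1040·(1 - 0.624) = 391.
From dH/dt = 0: 0.0164·391 - 0.422 = 0.0243C*, so C* = 5.99/0.0243 = 246.

B* ≈ 391, H* ≈ 23.4, C* ≈ 246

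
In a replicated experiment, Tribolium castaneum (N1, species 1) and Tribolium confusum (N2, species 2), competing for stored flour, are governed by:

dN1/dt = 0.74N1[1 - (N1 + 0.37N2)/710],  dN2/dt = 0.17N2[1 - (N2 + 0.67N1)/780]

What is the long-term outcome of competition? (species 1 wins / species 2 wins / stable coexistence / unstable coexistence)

stable coexistence

Compare the nullcline intercepts: K1/α12 = 710/0.37 = 1920 > K2 = 780; K2/α21 = 780/0.67 = 1160 > K1 = 710.
Since both inequalities hold, each species can invade when rare, so the interior equilibrium is stable.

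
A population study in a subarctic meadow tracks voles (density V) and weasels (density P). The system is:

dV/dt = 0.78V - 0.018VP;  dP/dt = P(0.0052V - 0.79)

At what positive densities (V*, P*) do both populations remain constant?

Set dP/dt = 0 with P > 0: 0.0052V - 0.79 = 0, so V* = 0.79/0.0052 = 152.
Set dV/dt = 0 with V > 0: 0.78 - 0.018P = 0, so P* = 0.78/0.018 = 43.3.

V* ≈ 152, P* ≈ 43.3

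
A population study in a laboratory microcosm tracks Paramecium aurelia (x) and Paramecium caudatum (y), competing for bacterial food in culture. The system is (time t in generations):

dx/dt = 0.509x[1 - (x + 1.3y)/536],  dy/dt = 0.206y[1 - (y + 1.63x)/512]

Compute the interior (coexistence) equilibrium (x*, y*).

Setting both brackets to zero gives the nullclines x + 1.3y = 536 and 1.63x + y = 512.
Substituting y = 512 - 1.63x into the first: x(1 - 1.3·1.63) = 536 - 1.3·512.
So x* = -130/-1.12 = 116, and then y* = 512 - 1.63·116 = 323.

x* ≈ 116, y* ≈ 323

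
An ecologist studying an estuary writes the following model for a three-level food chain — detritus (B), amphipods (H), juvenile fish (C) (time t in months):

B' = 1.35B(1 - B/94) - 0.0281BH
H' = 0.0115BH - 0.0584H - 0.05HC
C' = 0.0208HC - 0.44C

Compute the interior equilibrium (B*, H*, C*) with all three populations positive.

From dC/dt = 0: 0.0208H* = 0.44, so H* = 21.2.
From dB/dt = 0: 1.35(1 - B*/94) = 0.0281·21.2, giving B* = 94·(1 - 0.44) = 52.6.
From dH/dt = 0: 0.0115·52.6 - 0.0584 = 0.05C*, so C* = 0.547/0.05 = 10.9.

B* ≈ 52.6, H* ≈ 21.2, C* ≈ 10.9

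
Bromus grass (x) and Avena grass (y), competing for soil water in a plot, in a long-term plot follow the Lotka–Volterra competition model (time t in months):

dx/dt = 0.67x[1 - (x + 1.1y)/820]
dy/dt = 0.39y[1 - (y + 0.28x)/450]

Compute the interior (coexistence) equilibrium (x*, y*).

Setting both brackets to zero gives the nullclines x + 1.1y = 820 and 0.28x + y = 450.
Substituting y = 450 - 0.28x into the first: x(1 - 1.1·0.28) = 820 - 1.1·450.
So x* = 325/0.692 = 470, and then y* = 450 - 0.28·470 = 318.

x* ≈ 470, y* ≈ 318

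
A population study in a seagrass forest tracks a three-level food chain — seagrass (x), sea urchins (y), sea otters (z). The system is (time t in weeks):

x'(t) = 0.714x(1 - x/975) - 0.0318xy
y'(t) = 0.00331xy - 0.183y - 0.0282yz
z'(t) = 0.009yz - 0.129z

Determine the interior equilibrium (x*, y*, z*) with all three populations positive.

x* ≈ 353, y* ≈ 14.3, z* ≈ 34.9

From dz/dt = 0: 0.009y* = 0.129, so y* = 14.3.
From dx/dt = 0: 0.714(1 - x*/975) = 0.0318·14.3, giving x* = 975·(1 - 0.638) = 353.
From dy/dt = 0: 0.00331·353 - 0.183 = 0.0282z*, so z* = 0.984/0.0282 = 34.9.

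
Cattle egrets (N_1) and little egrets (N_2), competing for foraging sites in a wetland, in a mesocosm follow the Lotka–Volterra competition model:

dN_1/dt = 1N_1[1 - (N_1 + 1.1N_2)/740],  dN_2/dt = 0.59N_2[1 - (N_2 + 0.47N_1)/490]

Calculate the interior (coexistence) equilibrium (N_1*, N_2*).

Setting both brackets to zero gives the nullclines N_1 + 1.1N_2 = 740 and 0.47N_1 + N_2 = 490.
Substituting N_2 = 490 - 0.47N_1 into the first: N_1(1 - 1.1·0.47) = 740 - 1.1·490.
So N_1* = 201/0.483 = 416, and then N_2* = 490 - 0.47·416 = 294.

N_1* ≈ 416, N_2* ≈ 294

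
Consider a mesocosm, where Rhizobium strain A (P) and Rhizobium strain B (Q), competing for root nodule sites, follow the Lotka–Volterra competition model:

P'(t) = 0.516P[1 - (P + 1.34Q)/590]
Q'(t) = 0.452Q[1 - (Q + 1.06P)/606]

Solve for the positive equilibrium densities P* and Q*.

P* ≈ 528, Q* ≈ 46.1

Setting both brackets to zero gives the nullclines P + 1.34Q = 590 and 1.06P + Q = 606.
Substituting Q = 606 - 1.06P into the first: P(1 - 1.34·1.06) = 590 - 1.34·606.
So P* = -222/-0.42 = 528, and then Q* = 606 - 1.06·528 = 46.1.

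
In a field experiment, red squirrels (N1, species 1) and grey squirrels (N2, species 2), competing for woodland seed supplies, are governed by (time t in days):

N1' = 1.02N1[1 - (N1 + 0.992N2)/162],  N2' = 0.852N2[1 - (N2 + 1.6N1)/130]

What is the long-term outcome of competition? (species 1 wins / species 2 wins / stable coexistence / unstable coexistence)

species 1 excludes species 2

Compare the nullcline intercepts: K1/α12 = 162/0.992 = 163 > K2 = 130; K2/α21 = 130/1.6 = 81.2 < K1 = 162.
Since the inequalities point opposite ways, species 1 can invade but species 2 cannot.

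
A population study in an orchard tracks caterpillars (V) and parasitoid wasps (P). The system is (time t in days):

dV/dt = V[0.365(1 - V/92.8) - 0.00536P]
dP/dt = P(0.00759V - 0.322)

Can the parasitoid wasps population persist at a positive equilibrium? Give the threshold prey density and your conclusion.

The predator equation gives dP/dt > 0 only when V > 0.322/0.00759 = 42.4.
Without the predator, V → K = 92.8. Since 92.8 > 42.4, the predator can invade and persist.

Threshold V = 42.4; K > 42.4, so yes, the predator persists.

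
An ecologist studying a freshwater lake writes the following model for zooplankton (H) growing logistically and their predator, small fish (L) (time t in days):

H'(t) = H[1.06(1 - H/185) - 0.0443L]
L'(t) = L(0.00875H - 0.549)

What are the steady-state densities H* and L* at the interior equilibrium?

H* ≈ 62.7, L* ≈ 15.8

From dL/dt = 0 with L > 0: 0.00875H* = 0.549, so H* = 62.7.
Substitute into dH/dt = 0: 1.06(1 - 62.7/185) = 0.0443L*.
The bracket is 0.661, giving L* = 0.701/0.0443 = 15.8.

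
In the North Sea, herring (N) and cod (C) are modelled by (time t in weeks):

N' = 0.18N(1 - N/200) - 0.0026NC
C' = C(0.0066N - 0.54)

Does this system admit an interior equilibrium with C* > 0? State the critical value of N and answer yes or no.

The predator equation gives dC/dt > 0 only when N > 0.54/0.0066 = 81.8.
Without the predator, N → K = 200. Since 200 > 81.8, the predator can invade and persist.

Threshold N = 81.8; K > 81.8, so yes, the predator persists.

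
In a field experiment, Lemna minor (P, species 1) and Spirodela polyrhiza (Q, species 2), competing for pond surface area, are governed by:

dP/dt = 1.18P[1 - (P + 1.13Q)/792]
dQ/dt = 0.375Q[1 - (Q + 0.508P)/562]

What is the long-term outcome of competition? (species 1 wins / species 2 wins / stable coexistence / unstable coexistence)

Compare the nullcline intercepts: K1/α12 = 792/1.13 = 701 > K2 = 562; K2/α21 = 562/0.508 = 1110 > K1 = 792.
Since both inequalities hold, each species can invade when rare, so the interior equilibrium is stable.

stable coexistence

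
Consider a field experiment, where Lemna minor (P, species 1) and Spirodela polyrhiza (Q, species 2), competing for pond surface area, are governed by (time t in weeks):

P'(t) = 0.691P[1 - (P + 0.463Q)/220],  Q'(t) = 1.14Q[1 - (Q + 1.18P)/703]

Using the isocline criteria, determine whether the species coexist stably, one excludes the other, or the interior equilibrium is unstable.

species 2 excludes species 1

Compare the nullcline intercepts: K1/α12 = 220/0.463 = 475 < K2 = 703; K2/α21 = 703/1.18 = 596 > K1 = 220.
Since the inequalities point opposite ways, species 2 can invade but species 1 cannot.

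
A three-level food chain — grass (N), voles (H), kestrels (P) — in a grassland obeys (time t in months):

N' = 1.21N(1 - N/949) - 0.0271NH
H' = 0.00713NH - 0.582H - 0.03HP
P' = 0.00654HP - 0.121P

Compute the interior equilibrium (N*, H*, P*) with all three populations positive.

N* ≈ 556, H* ≈ 18.5, P* ≈ 113

From dP/dt = 0: 0.00654H* = 0.121, so H* = 18.5.
From dN/dt = 0: 1.21(1 - N*/949) = 0.0271·18.5, giving N* = 949·(1 - 0.414) = 556.
From dH/dt = 0: 0.00713·556 - 0.582 = 0.03P*, so P* = 3.38/0.03 = 113.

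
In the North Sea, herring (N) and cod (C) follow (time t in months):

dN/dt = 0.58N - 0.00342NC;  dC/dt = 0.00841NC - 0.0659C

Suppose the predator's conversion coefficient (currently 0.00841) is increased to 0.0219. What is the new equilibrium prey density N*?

At the interior fixed point, setting dC/dt = 0 with C > 0 fixes N* = (predator death rate)/(NC coefficient) — independent of the other coefficients.
With the change, N* = 0.0659/0.0219 = 3.01; it falls from 7.84.

N* ≈ 3.01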